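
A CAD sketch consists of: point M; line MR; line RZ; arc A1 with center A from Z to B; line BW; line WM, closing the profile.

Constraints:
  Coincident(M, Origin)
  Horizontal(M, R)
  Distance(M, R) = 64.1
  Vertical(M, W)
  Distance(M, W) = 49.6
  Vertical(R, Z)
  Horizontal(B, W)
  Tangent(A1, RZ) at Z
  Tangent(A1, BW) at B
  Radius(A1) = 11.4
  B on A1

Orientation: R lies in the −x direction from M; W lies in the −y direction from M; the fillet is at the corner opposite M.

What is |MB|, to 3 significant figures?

72.4

M is at the origin; MR is horizontal with |MR| = 64.1 and R on the −x side, so R = (-64.1, 0.00). MW is vertical with |MW| = 49.6 and W on the −y side, so W = (0.00, -49.6). The virtual corner opposite M is at (-64.1, -49.6). Since A1 is tangent to RZ there, AZ ⟂ RZ and since A1 is tangent to BW there, AB ⟂ BW, with radius 11.4, so the center A sits 11.4 in from both sides at A = (-52.7, -38.2). That places the tangent points at Z = (-64.1, -38.2) on RZ and B = (-52.7, -49.6) on BW. Then |MB| = |B − M| = 72.4.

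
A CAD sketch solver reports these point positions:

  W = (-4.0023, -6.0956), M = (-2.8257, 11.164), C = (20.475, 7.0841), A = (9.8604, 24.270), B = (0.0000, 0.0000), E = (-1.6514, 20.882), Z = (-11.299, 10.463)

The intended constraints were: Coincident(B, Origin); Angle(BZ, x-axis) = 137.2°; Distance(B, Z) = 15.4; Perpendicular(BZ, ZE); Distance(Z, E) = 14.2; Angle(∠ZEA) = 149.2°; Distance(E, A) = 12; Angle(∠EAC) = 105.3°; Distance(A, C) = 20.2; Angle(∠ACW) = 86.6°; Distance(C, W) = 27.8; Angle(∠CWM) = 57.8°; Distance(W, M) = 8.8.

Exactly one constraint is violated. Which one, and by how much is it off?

Distance(W, M) = 8.8 — off by 8.50.

B = (0.00, 0.00) ✓; BZ at 137.2° ✓; |BZ| = 15.40 ✓; ∠(BZ, ZE) = 90.00° ✓; |ZE| = 14.20 ✓; ∠ZEA = 149.2° ✓; |EA| = 12.00 ✓; ∠EAC = 105.3° ✓; |AC| = 20.20 ✓; ∠ACW = 86.60° ✓; |CW| = 27.80 ✓; ∠CWM = 57.80° ✓; |WM| = 17.30 ✗.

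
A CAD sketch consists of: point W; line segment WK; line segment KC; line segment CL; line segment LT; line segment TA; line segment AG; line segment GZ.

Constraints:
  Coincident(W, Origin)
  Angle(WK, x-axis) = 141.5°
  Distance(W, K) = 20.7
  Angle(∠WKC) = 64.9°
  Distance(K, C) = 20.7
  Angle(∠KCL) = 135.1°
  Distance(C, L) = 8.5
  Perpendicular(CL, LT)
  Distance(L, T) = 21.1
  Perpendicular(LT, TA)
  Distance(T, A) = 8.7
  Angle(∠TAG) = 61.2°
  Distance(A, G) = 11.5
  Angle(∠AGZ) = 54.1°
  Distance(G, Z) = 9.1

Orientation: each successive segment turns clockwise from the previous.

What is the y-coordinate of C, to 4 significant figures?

22.09

W is at the origin; WK runs at 141.5° with length 20.7, so K = (-16.20, 12.89). ∠WKC = 64.9° gives KC at 26.40° from the x-axis; with |KC| = 20.7, C = (2.341, 22.09). So C.y = 22.09.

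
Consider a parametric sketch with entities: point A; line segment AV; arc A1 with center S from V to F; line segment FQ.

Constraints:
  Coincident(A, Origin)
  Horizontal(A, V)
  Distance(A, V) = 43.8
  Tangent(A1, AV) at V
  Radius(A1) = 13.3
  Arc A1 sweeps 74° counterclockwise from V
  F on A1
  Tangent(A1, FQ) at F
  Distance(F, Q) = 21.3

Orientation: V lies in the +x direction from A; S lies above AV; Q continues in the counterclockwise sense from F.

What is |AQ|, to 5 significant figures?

69.335

A is at the origin; AV is horizontal with |AV| = 43.8 and V on the +x side, so V = (43.800, 0.0000). A1 meets AV tangentially, so SV is at right angles to AV, so S = V + (0, 13.3) = (43.800, 13.300). On A1, V sits at bearing -90° from S; a 74° counterclockwise sweep puts F at bearing -16°, so F = S + 13.3·(cos -16°, sin -16°) = (56.585, 9.6340). A1 meets FQ tangentially, so SF is at right angles to FQ, so FQ runs along (−sin -16°, cos -16°); with |FQ| = 21.3, Q = (62.456, 30.109). Then |AQ| = |Q − A| = 69.335.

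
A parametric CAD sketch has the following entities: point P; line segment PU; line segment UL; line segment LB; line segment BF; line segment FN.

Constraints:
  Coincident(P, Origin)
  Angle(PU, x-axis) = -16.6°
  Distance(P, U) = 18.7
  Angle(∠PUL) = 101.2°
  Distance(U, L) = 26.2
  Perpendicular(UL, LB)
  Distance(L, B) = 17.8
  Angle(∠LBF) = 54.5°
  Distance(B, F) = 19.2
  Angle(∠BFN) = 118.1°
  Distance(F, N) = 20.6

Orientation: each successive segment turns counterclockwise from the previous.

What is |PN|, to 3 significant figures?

36.3

P is at the origin; PU runs at -16.6° with length 18.7, so U = (17.9, -5.34). ∠PUL = 101.2° gives UL at 62.2° from the x-axis; with |UL| = 26.2, L = (30.1, 17.8). UL is perpendicular to LB, so LB runs at 152°; with |LB| = 17.8, B = (14.4, 26.1). ∠LBF = 54.5° gives BF at -82.3° from the x-axis; with |BF| = 19.2, F = (17.0, 7.11). ∠BFN = 118.1° gives FN at -20.4° from the x-axis; with |FN| = 20.6, N = (36.3, -0.0721). Then |PN| = |N − P| = 36.3.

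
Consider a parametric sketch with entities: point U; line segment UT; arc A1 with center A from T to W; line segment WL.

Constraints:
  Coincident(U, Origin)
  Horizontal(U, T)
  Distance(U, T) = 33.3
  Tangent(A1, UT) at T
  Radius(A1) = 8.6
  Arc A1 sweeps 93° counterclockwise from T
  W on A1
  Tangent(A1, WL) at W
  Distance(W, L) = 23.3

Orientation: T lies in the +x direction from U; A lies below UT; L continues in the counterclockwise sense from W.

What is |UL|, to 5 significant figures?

41.435

U is at the origin; UT is horizontal with |UT| = 33.3 and T on the +x side, so T = (33.300, 0.0000). A1 meets UT tangentially, so AT is at right angles to UT, so A = T + (0, -8.6) = (33.300, -8.6000). On A1, T sits at bearing 90° from A; a 93° counterclockwise sweep puts W at bearing 183°, so W = A + 8.6·(cos 183°, sin 183°) = (24.712, -9.0501). Since A1 is tangent to WL there, AW ⟂ WL, so WL runs along (−sin 183°, cos 183°); with |WL| = 23.3, L = (25.931, -32.318). Then |UL| = |L − U| = 41.435.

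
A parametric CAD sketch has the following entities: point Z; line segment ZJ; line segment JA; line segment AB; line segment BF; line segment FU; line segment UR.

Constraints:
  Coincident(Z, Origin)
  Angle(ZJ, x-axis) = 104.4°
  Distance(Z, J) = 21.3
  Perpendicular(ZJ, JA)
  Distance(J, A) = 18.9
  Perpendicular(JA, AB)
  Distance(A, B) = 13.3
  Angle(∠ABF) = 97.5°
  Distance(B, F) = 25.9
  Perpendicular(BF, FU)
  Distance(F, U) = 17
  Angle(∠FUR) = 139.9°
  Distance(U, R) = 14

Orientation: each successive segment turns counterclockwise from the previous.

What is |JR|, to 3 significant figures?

12.1

Z is at the origin; ZJ runs at 104.4° with length 21.3, so J = (-5.30, 20.6). The perpendicularity gives JA at right angles to ZJ, so JA runs at -166°; with |JA| = 18.9, A = (-23.6, 15.9). JA ⟂ AB, so AB runs at -75.6°; with |AB| = 13.3, B = (-20.3, 3.05). ∠ABF = 97.5° gives BF at 6.90° from the x-axis; with |BF| = 25.9, F = (5.42, 6.16). BF is perpendicular to FU, so FU runs at 96.9°; with |FU| = 17.0, U = (3.37, 23.0). ∠FUR = 139.9° gives UR at 137° from the x-axis; with |UR| = 14.0, R = (-6.86, 32.6). Then |JR| = |R − J| = 12.1.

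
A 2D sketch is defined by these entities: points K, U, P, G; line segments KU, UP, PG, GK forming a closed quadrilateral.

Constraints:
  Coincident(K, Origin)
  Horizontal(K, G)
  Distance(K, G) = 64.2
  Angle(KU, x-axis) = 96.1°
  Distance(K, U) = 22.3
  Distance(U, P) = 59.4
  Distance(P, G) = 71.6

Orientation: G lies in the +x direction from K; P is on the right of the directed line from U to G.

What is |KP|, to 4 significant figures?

37.11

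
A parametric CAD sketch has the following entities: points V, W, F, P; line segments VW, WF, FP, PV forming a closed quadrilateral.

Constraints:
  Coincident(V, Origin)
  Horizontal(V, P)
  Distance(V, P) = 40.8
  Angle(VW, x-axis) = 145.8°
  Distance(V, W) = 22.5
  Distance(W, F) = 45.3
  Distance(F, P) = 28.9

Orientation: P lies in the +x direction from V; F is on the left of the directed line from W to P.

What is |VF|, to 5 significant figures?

34.986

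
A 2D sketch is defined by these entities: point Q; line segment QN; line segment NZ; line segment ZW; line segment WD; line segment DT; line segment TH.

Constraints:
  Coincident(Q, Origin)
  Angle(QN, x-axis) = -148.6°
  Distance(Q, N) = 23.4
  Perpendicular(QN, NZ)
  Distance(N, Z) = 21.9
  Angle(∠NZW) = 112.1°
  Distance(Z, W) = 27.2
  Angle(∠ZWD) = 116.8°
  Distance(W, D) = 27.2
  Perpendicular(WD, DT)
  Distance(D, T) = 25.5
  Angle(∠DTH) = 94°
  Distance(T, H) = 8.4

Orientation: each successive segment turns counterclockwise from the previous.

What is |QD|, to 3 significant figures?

26.5

Q is at the origin; QN runs at -148.6° with length 23.4, so N = (-20.0, -12.2). QN ⟂ NZ, so NZ runs at -58.6°; with |NZ| = 21.9, Z = (-8.56, -30.9). ∠NZW = 112.1° gives ZW at 9.30° from the x-axis; with |ZW| = 27.2, W = (18.3, -26.5). ∠ZWD = 116.8° gives WD at 72.5° from the x-axis; with |WD| = 27.2, D = (26.5, -0.548). Then |QD| = |D − Q| = 26.5.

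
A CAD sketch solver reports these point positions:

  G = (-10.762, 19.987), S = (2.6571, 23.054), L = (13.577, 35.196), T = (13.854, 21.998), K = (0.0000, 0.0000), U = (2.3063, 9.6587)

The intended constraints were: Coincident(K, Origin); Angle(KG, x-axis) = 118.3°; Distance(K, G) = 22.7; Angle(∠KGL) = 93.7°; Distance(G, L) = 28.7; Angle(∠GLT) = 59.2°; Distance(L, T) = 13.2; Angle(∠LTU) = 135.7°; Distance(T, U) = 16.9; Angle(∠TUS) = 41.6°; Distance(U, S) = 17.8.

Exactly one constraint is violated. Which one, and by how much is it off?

Distance(U, S) = 17.8 — off by 4.40.

K = (0.00, 0.00) ✓; KG at 118.3° ✓; |KG| = 22.70 ✓; ∠KGL = 93.70° ✓; |GL| = 28.70 ✓; ∠GLT = 59.20° ✓; |LT| = 13.20 ✓; ∠LTU = 135.7° ✓; |TU| = 16.90 ✓; ∠TUS = 41.60° ✓; |US| = 13.40 ✗.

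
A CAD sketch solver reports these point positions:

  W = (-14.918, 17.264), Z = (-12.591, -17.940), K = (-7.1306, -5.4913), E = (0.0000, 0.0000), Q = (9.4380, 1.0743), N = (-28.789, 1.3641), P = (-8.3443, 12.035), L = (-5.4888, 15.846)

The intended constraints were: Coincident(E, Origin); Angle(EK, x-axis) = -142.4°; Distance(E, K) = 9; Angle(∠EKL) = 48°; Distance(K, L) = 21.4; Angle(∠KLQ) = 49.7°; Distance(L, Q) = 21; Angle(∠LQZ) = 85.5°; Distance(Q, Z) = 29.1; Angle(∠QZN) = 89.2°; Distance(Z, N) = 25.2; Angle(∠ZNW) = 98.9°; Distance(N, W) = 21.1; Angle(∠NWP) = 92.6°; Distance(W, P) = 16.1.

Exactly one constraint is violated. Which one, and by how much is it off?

Distance(W, P) = 16.1 — off by 7.70.

E = (0.00, 0.00) ✓; EK at -142.4° ✓; |EK| = 9.000 ✓; ∠EKL = 48.00° ✓; |KL| = 21.40 ✓; ∠KLQ = 49.70° ✓; |LQ| = 21.00 ✓; ∠LQZ = 85.50° ✓; |QZ| = 29.10 ✓; ∠QZN = 89.20° ✓; |ZN| = 25.20 ✓; ∠ZNW = 98.90° ✓; |NW| = 21.10 ✓; ∠NWP = 92.60° ✓; |WP| = 8.400 ✗.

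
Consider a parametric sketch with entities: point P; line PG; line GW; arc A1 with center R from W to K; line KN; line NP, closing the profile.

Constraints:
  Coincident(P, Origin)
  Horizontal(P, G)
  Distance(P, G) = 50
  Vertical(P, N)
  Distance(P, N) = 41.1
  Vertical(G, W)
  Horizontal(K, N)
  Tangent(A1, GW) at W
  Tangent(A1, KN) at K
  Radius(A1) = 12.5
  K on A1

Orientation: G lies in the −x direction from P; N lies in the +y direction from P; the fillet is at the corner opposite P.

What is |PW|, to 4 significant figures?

57.60

P is at the origin; P and G share the same y with |PG| = 50.0 and G on the −x side, so G = (-50.00, 0.000). PN is vertical with |PN| = 41.1 and N on the +y side, so N = (0.000, 41.10). The virtual corner opposite P is at (-50.00, 41.10). A1 meets GW tangentially, so RW is at right angles to GW and since A1 is tangent to KN there, RK ⟂ KN, with radius 12.5, so the center R sits 12.5 in from both sides at R = (-37.50, 28.60). That places the tangent points at W = (-50.00, 28.60) on GW and K = (-37.50, 41.10) on KN. Then |PW| = |W − P| = 57.60.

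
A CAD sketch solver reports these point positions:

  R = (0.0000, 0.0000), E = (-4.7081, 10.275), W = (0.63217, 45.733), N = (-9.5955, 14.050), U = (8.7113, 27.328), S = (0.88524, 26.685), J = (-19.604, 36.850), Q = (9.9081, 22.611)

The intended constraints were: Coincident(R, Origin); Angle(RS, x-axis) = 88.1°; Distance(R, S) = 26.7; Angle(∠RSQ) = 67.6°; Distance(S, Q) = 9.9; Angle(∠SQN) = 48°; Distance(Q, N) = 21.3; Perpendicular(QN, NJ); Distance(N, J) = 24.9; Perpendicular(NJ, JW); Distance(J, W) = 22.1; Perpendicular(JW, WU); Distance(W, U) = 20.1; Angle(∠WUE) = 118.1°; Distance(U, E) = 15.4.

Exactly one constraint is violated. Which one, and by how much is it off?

Distance(U, E) = 15.4 — off by 6.30.

R = (0.00, 0.00) ✓; RS at 88.10° ✓; |RS| = 26.70 ✓; ∠RSQ = 67.60° ✓; |SQ| = 9.900 ✓; ∠SQN = 48.00° ✓; |QN| = 21.30 ✓; ∠(QN, NJ) = 90.00° ✓; |NJ| = 24.90 ✓; ∠(NJ, JW) = 90.00° ✓; |JW| = 22.10 ✓; ∠(JW, WU) = 90.00° ✓; |WU| = 20.10 ✓; ∠WUE = 118.1° ✓; |UE| = 21.70 ✗.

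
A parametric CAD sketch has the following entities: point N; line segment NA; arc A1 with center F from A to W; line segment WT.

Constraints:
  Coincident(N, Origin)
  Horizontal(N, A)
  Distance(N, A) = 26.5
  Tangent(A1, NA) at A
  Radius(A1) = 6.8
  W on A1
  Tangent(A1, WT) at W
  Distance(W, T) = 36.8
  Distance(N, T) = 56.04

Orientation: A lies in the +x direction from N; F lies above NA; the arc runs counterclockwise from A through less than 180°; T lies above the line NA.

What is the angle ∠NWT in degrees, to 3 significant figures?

105°

Checks: ∠(FA, AN) = 90.00° ✓; |FW| = 6.800 ✓; ∠(FW, WT) = 90.00° ✓; |WT| = 36.80 ✓; |NT| = 56.04 ✓.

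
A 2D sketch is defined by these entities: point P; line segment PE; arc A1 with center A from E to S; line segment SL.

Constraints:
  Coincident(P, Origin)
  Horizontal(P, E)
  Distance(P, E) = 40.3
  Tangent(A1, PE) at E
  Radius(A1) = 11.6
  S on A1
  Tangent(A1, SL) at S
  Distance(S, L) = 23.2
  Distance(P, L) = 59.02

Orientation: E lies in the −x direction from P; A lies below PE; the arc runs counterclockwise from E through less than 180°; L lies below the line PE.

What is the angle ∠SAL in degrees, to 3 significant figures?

63.4°

Checks: |AS| = 11.60 ✓; ∠(AS, SL) = 90.00° ✓; |SL| = 23.20 ✓; |PL| = 59.02 ✓.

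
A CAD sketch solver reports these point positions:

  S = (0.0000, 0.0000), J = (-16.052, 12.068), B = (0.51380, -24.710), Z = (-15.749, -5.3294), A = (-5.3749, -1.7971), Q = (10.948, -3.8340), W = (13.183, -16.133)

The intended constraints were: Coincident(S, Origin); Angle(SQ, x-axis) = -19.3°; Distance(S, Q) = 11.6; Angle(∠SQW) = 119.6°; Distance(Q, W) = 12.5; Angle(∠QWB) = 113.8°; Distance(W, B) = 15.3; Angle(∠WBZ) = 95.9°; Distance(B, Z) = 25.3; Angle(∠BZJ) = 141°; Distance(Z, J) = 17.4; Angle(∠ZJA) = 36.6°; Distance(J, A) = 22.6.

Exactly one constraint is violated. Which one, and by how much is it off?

Distance(J, A) = 22.6 — off by 5.10.

S = (0.00, 0.00) ✓; SQ at -19.30° ✓; |SQ| = 11.60 ✓; ∠SQW = 119.6° ✓; |QW| = 12.50 ✓; ∠QWB = 113.8° ✓; |WB| = 15.30 ✓; ∠WBZ = 95.90° ✓; |BZ| = 25.30 ✓; ∠BZJ = 141.0° ✓; |ZJ| = 17.40 ✓; ∠ZJA = 36.60° ✓; |JA| = 17.50 ✗.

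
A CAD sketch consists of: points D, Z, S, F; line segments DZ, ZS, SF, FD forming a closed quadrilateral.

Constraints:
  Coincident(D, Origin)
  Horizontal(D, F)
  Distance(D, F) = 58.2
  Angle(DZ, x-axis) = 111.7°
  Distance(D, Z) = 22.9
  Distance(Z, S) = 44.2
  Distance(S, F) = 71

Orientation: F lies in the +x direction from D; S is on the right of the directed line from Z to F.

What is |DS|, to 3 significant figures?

24.6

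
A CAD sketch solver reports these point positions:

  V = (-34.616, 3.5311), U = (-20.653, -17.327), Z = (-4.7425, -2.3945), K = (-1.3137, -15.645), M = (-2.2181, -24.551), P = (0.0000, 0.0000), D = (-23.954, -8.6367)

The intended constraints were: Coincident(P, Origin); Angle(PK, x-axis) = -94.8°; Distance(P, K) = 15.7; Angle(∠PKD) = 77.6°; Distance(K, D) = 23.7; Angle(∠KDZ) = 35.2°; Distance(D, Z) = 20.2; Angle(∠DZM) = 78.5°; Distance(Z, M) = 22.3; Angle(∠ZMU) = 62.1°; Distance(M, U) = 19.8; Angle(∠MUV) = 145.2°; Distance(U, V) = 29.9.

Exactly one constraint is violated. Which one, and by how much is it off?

Distance(U, V) = 29.9 — off by 4.80.

P = (0.00, 0.00) ✓; PK at -94.80° ✓; |PK| = 15.70 ✓; ∠PKD = 77.60° ✓; |KD| = 23.70 ✓; ∠KDZ = 35.20° ✓; |DZ| = 20.20 ✓; ∠DZM = 78.50° ✓; |ZM| = 22.30 ✓; ∠ZMU = 62.10° ✓; |MU| = 19.80 ✓; ∠MUV = 145.2° ✓; |UV| = 25.10 ✗.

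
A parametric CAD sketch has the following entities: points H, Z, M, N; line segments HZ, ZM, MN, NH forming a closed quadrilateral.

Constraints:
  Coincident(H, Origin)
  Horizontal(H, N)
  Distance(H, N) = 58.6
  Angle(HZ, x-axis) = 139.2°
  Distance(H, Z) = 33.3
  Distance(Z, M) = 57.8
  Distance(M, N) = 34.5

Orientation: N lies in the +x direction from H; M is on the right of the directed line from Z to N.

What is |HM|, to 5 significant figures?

25.854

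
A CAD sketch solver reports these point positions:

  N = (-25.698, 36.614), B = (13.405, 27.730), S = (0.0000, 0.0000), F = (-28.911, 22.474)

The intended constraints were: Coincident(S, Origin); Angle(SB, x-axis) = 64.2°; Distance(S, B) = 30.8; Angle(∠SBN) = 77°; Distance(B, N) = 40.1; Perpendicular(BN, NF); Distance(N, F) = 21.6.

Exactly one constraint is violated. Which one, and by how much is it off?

Distance(N, F) = 21.6 — off by 7.10.

S = (0.00, 0.00) ✓; SB at 64.20° ✓; |SB| = 30.80 ✓; ∠SBN = 77.00° ✓; |BN| = 40.10 ✓; ∠(BN, NF) = 90.00° ✓; |NF| = 14.50 ✗.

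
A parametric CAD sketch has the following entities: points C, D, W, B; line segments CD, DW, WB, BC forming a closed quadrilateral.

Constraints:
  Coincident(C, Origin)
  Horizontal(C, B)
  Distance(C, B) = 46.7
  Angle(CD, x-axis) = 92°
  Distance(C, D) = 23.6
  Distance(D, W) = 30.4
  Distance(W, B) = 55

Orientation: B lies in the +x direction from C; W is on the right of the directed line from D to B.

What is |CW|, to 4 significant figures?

9.957

Checks: |DW| = 30.40 ✓; |WB| = 55.00 ✓.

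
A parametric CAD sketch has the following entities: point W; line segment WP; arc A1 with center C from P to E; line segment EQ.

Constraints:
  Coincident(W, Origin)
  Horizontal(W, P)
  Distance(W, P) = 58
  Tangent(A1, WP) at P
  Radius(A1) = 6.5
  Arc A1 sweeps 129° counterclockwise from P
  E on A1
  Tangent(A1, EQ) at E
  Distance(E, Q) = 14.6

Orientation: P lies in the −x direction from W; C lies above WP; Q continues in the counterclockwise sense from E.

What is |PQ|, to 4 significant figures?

22.32

W is at the origin; W and P share the same y with |WP| = 58.0 and P on the −x side, so P = (-58.00, 0.000). Since A1 is tangent to WP there, CP ⟂ WP, so C = P + (0, 6.5) = (-58.00, 6.500). On A1, P sits at bearing -90° from C; a 129° counterclockwise sweep puts E at bearing 39°, so E = C + 6.5·(cos 39°, sin 39°) = (-52.95, 10.59). Tangency of A1 to EQ means the radius CE is perpendicular to EQ, so EQ runs along (−sin 39°, cos 39°); with |EQ| = 14.6, Q = (-62.14, 21.94). Then |PQ| = |Q − P| = 22.32.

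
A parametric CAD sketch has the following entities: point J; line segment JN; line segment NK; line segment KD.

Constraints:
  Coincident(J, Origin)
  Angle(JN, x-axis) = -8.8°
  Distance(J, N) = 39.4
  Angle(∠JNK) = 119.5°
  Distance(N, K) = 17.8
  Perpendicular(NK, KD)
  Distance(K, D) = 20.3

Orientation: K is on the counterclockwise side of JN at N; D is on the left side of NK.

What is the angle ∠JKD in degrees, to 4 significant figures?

47.33°

∠JNK = 119.5°, so NK runs at -8.8° + (180° − 119.5°) = 51.70° from the x-axis; with |NK| = 17.8, K = N + 17.8·(cos 51.70°, sin 51.70°) = (49.97, 7.941). NK is perpendicular to KD; with |KD| = 20.3 on the left of NK, D = K + 20.3·(-0.7848, 0.6198) = (34.04, 20.52). Then cos ∠JKD = KJ·KD / (|KJ||KD|), giving 47.33°.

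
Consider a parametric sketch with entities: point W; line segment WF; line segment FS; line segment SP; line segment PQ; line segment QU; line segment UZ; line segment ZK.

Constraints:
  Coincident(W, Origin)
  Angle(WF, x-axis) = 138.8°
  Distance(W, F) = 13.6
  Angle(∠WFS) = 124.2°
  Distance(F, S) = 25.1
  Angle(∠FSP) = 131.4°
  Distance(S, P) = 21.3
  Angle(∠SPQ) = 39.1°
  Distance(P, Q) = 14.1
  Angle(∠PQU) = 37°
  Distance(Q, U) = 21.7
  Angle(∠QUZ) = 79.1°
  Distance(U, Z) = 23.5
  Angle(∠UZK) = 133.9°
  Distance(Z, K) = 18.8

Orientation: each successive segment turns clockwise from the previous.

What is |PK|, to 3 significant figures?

26.7

∠QUZ = 79.1° gives UZ at 9.60° from the x-axis; with |UZ| = 23.5, Z = (22.0, 56.6). ∠UZK = 133.9° gives ZK at -36.5° from the x-axis; with |ZK| = 18.8, K = (37.1, 45.4). Then |PK| = |K − P| = 26.7.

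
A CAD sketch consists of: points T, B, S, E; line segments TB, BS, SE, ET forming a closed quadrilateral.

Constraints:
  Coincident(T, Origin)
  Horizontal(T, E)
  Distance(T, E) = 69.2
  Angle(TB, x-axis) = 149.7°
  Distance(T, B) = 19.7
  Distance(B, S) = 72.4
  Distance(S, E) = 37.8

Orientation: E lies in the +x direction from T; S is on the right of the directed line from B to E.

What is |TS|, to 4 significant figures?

52.71

T is at the origin; T and E share the same y with |TE| = 69.2 and E in +x, so E = (69.2, 0). TB runs at 149.7° with |TB| = 19.7, so B = (-17.01, 9.939). S is determined by |BS| = 72.4 and |SE| = 37.8 together: it lies at the intersection of circle(B, 72.4) and circle(E, 37.8). With |BE| = 86.78, the foot of the radical line on BE is 65.36 from B and the perpendicular offset is √(72.4² − 65.36²) = 31.14. Taking the right-of-BE solution: S = (44.35, -28.49).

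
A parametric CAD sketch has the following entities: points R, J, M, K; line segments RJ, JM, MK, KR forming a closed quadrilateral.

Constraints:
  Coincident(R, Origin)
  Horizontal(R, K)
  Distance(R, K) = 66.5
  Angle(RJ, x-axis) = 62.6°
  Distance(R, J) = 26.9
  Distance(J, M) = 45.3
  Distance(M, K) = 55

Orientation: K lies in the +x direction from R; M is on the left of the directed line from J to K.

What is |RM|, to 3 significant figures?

70.7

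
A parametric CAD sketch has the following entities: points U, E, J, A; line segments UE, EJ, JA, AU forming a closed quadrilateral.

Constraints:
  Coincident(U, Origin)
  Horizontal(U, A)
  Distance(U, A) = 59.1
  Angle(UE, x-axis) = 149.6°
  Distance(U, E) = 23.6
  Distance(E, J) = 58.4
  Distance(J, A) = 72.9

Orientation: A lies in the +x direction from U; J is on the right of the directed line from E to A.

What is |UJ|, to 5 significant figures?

42.771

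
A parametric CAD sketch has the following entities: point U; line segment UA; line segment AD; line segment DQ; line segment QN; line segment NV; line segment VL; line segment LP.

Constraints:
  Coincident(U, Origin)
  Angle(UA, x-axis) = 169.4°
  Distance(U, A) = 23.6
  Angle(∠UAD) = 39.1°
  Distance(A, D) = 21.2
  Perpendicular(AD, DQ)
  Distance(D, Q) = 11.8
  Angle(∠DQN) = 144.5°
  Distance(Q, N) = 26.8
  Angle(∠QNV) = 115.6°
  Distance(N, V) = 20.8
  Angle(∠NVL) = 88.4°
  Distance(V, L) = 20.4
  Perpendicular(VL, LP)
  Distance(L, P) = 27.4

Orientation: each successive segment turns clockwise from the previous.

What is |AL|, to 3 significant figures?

14.7

U is at the origin; UA runs at 169.4° with length 23.6, so A = (-23.2, 4.34). ∠UAD = 39.1° gives AD at 28.5° from the x-axis; with |AD| = 21.2, D = (-4.57, 14.5). The perpendicularity gives DQ at right angles to AD, so DQ runs at -61.5°; with |DQ| = 11.8, Q = (1.06, 4.09). ∠DQN = 144.5° gives QN at -97.0° from the x-axis; with |QN| = 26.8, N = (-2.20, -22.5). ∠QNV = 115.6° gives NV at -161° from the x-axis; with |NV| = 20.8, V = (-21.9, -29.1). ∠NVL = 88.4° gives VL at 107° from the x-axis; with |VL| = 20.4, L = (-27.9, -9.64). Then |AL| = |L − A| = 14.7.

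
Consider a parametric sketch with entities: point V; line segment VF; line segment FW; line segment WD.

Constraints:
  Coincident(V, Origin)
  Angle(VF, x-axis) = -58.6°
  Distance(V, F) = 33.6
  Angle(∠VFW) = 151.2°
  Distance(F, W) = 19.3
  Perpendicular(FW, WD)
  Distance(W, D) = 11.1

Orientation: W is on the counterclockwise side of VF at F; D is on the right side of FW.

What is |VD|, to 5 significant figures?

55.862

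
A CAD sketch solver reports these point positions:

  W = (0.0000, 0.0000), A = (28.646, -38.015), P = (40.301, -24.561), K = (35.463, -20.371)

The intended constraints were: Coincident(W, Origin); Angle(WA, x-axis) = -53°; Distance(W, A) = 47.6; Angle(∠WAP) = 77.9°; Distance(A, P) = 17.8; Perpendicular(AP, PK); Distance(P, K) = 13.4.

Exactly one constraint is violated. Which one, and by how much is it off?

Distance(P, K) = 13.4 — off by 7.00.

W = (0.00, 0.00) ✓; WA at -53.00° ✓; |WA| = 47.60 ✓; ∠WAP = 77.90° ✓; |AP| = 17.80 ✓; ∠(AP, PK) = 90.01° ✓; |PK| = 6.400 ✗.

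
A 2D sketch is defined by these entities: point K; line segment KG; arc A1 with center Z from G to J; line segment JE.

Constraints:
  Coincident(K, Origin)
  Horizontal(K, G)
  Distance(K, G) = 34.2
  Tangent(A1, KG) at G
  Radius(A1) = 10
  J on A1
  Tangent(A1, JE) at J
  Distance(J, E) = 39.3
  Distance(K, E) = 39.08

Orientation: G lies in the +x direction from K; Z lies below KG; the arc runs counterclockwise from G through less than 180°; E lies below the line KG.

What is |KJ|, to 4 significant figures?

26.07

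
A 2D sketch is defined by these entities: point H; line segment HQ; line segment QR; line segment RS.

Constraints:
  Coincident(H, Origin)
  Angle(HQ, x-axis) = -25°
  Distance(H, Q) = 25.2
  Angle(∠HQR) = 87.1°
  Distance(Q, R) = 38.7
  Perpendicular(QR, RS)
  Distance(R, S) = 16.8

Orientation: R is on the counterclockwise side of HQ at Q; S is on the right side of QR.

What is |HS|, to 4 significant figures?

56.23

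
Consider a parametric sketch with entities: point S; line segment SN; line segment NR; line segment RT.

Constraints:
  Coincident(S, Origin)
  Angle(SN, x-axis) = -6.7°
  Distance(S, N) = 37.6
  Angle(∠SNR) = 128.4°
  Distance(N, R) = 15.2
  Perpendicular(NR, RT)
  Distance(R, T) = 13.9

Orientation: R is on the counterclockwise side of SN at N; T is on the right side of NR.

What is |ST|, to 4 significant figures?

58.03

S is at the origin; SN runs at -6.7° with length 37.6, so N = 37.6·(cos -6.7°, sin -6.7°) = (37.34, -4.387). ∠SNR = 128.4°, so NR runs at -6.7° + (180° − 128.4°) = 44.90° from the x-axis; with |NR| = 15.2, R = N + 15.2·(cos 44.90°, sin 44.90°) = (48.11, 6.342). NR ⟂ RT; with |RT| = 13.9 on the right of NR, T = R + 13.9·(0.7059, -0.7083) = (57.92, -3.503). Then |ST| = |T − S| = 58.03.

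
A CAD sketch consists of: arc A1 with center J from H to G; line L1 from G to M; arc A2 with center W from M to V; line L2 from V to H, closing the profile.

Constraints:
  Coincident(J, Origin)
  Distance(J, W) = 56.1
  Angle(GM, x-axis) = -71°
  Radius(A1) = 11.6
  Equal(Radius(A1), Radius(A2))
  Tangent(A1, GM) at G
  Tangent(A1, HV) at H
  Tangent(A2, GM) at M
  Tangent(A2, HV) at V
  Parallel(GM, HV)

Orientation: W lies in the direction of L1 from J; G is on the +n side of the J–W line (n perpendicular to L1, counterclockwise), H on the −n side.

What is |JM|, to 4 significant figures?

57.29

The slot axis is L1's direction at -71.0°, so u = (cos -71.0°, sin -71.0°) = (0.3256, -0.9455) and n = (−sin -71.0°, cos -71.0°) = (0.9455, 0.3256). J is at the origin and W lies 56.1 along u from J, so W = 56.1·u = (18.26, -53.04). Tangency of A1 to both parallel lines with radius 11.6 puts G and H at J ± 11.6·n: G = (10.97, 3.777), H = (-10.97, -3.777). Equal radii place M and V the same way about W: M = W + 11.6·n = (29.23, -49.27), V = W − 11.6·n = (7.296, -56.82). Then |JM| = |M − J| = 57.29.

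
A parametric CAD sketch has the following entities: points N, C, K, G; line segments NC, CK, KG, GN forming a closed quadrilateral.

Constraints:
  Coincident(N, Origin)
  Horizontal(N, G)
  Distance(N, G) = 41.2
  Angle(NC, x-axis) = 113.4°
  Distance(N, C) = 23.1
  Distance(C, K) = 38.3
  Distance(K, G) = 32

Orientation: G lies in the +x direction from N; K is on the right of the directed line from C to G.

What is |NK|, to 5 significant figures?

15.869

N is at the origin; N and G share the same y with |NG| = 41.2 and G in +x, so G = (41.2, 0). NC runs at 113.4° with |NC| = 23.1, so C = (-9.1741, 21.200). K is determined by |CK| = 38.3 and |KG| = 32.0 together: it lies at the intersection of circle(C, 38.3) and circle(G, 32.0). With |CG| = 54.653, the foot of the radical line on CG is 31.379 from C and the perpendicular offset is √(38.3² − 31.379²) = 21.961. Taking the right-of-CG solution: K = (11.229, -11.213).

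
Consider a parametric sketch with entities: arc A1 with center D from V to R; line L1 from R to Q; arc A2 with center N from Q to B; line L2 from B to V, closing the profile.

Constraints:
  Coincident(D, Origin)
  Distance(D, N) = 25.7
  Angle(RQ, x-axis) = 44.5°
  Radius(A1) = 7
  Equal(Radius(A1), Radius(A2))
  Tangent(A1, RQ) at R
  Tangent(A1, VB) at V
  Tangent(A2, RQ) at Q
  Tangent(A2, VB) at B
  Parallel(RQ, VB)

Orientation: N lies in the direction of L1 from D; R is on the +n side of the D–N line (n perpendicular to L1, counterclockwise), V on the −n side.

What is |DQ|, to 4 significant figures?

26.64

The slot axis is L1's direction at 44.5°, so u = (cos 44.5°, sin 44.5°) = (0.7133, 0.7009) and n = (−sin 44.5°, cos 44.5°) = (-0.7009, 0.7133). D is at the origin and N lies 25.7 along u from D, so N = 25.7·u = (18.33, 18.01). Tangency of A1 to both parallel lines with radius 7.0 puts R and V at D ± 7.0·n: R = (-4.906, 4.993), V = (4.906, -4.993). Equal radii place Q and B the same way about N: Q = N + 7.0·n = (13.42, 23.01), B = N − 7.0·n = (23.24, 13.02). Then |DQ| = |Q − D| = 26.64.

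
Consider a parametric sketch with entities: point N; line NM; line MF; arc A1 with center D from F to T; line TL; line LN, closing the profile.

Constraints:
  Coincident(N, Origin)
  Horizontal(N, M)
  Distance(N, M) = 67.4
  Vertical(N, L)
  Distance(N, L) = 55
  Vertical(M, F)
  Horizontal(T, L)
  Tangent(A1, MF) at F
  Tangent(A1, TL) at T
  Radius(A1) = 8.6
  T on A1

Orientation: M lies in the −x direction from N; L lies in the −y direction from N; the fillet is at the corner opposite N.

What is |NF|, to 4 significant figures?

81.83

N is at the origin; N and M share the same y with |NM| = 67.4 and M on the −x side, so M = (-67.40, 0.000). NL is vertical with |NL| = 55.0 and L on the −y side, so L = (0.000, -55.00). The virtual corner opposite N is at (-67.40, -55.00). Tangency of A1 to MF means the radius DF is perpendicular to MF and A1 meets TL tangentially, so DT is at right angles to TL, with radius 8.6, so the center D sits 8.6 in from both sides at D = (-58.80, -46.40). That places the tangent points at F = (-67.40, -46.40) on MF and T = (-58.80, -55.00) on TL. Then |NF| = |F − N| = 81.83.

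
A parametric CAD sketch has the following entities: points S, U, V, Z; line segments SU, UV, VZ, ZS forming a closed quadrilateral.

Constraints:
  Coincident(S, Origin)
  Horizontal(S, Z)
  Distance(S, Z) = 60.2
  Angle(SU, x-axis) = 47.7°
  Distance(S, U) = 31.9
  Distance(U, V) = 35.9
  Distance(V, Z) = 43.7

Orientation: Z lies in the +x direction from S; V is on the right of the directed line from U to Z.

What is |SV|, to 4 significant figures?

21.91

S is at the origin; SZ is horizontal with |SZ| = 60.2 and Z in +x, so Z = (60.2, 0). SU runs at 47.7° with |SU| = 31.9, so U = (21.47, 23.59). V is determined by |UV| = 35.9 and |VZ| = 43.7 together: it lies at the intersection of circle(U, 35.9) and circle(Z, 43.7). With |UZ| = 45.35, the foot of the radical line on UZ is 15.83 from U and the perpendicular offset is √(35.9² − 15.83²) = 32.22. Taking the right-of-UZ solution: V = (18.23, -12.16).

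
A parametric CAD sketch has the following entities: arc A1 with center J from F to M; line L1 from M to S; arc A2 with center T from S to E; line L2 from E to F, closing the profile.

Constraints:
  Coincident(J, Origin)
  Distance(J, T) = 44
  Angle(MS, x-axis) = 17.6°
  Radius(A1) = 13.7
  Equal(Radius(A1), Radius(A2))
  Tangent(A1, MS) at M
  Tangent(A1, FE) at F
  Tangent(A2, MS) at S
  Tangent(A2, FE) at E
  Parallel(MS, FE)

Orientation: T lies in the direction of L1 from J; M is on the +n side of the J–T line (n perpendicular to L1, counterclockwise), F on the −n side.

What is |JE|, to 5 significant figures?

46.084

The slot axis is L1's direction at 17.6°, so u = (cos 17.6°, sin 17.6°) = (0.95319, 0.30237) and n = (−sin 17.6°, cos 17.6°) = (-0.30237, 0.95319). J is at the origin and T lies 44.0 along u from J, so T = 44.0·u = (41.940, 13.304). Tangency of A1 to both parallel lines with radius 13.7 puts M and F at J ± 13.7·n: M = (-4.1425, 13.059), F = (4.1425, -13.059). Equal radii place S and E the same way about T: S = T + 13.7·n = (37.798, 26.363), E = T − 13.7·n = (46.083, 0.24556). Then |JE| = |E − J| = 46.084.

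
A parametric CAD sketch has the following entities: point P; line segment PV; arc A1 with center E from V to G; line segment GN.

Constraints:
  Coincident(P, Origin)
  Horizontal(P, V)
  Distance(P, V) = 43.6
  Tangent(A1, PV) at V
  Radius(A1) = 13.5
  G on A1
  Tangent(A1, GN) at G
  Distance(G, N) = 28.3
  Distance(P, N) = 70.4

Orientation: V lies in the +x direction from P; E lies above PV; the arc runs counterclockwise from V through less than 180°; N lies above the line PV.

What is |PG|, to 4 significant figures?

58.75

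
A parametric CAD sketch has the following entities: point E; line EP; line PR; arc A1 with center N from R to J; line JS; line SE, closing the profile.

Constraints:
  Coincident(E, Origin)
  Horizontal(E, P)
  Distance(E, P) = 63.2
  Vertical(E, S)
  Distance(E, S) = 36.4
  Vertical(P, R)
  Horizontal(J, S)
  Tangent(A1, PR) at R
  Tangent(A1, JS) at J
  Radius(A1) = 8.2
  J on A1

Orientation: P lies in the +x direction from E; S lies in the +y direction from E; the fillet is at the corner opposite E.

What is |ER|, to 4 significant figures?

69.21

The virtual corner opposite E is at (63.20, 36.40). Since A1 is tangent to PR there, NR ⟂ PR and since A1 is tangent to JS there, NJ ⟂ JS, with radius 8.2, so the center N sits 8.2 in from both sides at N = (55.00, 28.20). That places the tangent points at R = (63.20, 28.20) on PR and J = (55.00, 36.40) on JS. Then |ER| = |R − E| = 69.21.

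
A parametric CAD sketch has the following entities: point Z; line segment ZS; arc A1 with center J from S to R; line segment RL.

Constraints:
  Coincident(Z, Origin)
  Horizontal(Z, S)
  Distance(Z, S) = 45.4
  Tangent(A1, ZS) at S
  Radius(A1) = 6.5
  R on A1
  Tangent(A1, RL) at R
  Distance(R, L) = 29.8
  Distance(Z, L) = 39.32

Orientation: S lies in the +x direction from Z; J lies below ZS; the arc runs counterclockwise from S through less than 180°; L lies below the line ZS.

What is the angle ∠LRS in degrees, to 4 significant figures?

149.0°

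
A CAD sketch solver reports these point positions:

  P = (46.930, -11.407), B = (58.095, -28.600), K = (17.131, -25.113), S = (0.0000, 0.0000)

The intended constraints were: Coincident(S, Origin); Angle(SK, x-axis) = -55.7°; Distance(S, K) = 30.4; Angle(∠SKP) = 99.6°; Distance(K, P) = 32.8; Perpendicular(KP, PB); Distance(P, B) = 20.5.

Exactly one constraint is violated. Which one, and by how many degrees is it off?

Perpendicular(KP, PB) — off by 8.30°.

S = (0.00, 0.00) ✓; SK at -55.70° ✓; |SK| = 30.40 ✓; ∠SKP = 99.60° ✓; |KP| = 32.80 ✓; ∠(KP, PB) = 81.70° ✗; |PB| = 20.50 ✓.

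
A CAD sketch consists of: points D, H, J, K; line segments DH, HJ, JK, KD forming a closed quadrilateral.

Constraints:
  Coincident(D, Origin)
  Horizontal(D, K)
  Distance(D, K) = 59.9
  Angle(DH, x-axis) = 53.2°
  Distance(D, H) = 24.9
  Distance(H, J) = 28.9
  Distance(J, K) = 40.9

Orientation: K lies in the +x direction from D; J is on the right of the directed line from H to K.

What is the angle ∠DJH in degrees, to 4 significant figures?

56.87°

Checks: |HJ| = 28.90 ✓; |JK| = 40.90 ✓.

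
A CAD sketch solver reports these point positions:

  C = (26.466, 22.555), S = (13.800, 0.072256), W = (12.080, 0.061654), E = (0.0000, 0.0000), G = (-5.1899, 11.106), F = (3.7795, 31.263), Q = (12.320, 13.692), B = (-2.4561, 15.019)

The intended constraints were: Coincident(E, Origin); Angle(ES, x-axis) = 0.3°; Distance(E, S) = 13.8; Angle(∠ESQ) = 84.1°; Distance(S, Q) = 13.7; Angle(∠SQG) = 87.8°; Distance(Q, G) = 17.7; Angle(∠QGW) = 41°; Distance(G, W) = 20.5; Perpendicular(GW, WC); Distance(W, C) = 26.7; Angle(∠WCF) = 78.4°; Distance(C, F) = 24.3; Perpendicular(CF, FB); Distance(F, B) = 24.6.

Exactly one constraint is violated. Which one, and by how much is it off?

Distance(F, B) = 24.6 — off by 7.20.

E = (0.00, 0.00) ✓; ES at 0.3000° ✓; |ES| = 13.80 ✓; ∠ESQ = 84.10° ✓; |SQ| = 13.70 ✓; ∠SQG = 87.80° ✓; |QG| = 17.70 ✓; ∠QGW = 41.00° ✓; |GW| = 20.50 ✓; ∠(GW, WC) = 90.00° ✓; |WC| = 26.70 ✓; ∠WCF = 78.40° ✓; |CF| = 24.30 ✓; ∠(CF, FB) = 90.00° ✓; |FB| = 17.40 ✗.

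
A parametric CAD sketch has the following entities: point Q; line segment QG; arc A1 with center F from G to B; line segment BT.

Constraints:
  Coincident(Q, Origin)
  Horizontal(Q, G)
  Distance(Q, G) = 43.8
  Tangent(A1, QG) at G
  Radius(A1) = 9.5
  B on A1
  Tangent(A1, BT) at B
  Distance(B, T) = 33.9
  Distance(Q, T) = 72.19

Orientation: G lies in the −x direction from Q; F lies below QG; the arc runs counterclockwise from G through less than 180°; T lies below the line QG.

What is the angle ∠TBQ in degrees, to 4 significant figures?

108.9°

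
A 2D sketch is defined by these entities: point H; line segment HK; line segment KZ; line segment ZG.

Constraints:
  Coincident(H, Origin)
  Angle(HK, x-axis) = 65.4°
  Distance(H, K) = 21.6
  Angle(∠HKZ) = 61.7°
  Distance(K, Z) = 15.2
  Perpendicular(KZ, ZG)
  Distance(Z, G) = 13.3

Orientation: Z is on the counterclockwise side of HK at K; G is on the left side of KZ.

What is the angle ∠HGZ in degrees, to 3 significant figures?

139°

H is at the origin; HK runs at 65.4° with length 21.6, so K = 21.6·(cos 65.4°, sin 65.4°) = (8.99, 19.6). ∠HKZ = 61.7°, so KZ runs at 65.4° + (180° − 61.7°) = 184° from the x-axis; with |KZ| = 15.2, Z = K + 15.2·(cos 184°, sin 184°) = (-6.18, 18.7). KZ is perpendicular to ZG; with |ZG| = 13.3 on the left of KZ, G = Z + 13.3·(0.0645, -0.998) = (-5.32, 5.39). Then cos ∠HGZ = GH·GZ / (|GH||GZ|), giving 139°.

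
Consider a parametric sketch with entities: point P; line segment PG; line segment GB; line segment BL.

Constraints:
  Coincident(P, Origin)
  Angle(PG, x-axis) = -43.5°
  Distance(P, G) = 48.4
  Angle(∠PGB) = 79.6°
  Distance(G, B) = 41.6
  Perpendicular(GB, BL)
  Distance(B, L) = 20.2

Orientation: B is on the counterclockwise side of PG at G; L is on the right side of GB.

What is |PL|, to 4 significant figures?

75.35

P is at the origin; PG runs at -43.5° with length 48.4, so G = 48.4·(cos -43.5°, sin -43.5°) = (35.11, -33.32). ∠PGB = 79.6°, so GB runs at -43.5° + (180° − 79.6°) = 56.90° from the x-axis; with |GB| = 41.6, B = G + 41.6·(cos 56.90°, sin 56.90°) = (57.83, 1.533). The perpendicularity gives BL at right angles to GB; with |BL| = 20.2 on the right of GB, L = B + 20.2·(0.8377, -0.5461) = (74.75, -9.499). Then |PL| = |L − P| = 75.35.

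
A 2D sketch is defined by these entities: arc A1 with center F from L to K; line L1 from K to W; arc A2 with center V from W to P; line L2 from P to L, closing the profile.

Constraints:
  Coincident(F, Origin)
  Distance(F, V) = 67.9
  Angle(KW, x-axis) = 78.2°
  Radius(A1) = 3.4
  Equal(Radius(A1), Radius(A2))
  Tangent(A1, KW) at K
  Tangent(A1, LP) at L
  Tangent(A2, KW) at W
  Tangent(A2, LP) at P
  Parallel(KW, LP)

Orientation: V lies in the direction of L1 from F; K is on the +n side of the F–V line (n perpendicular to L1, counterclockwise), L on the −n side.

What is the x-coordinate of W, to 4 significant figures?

10.56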